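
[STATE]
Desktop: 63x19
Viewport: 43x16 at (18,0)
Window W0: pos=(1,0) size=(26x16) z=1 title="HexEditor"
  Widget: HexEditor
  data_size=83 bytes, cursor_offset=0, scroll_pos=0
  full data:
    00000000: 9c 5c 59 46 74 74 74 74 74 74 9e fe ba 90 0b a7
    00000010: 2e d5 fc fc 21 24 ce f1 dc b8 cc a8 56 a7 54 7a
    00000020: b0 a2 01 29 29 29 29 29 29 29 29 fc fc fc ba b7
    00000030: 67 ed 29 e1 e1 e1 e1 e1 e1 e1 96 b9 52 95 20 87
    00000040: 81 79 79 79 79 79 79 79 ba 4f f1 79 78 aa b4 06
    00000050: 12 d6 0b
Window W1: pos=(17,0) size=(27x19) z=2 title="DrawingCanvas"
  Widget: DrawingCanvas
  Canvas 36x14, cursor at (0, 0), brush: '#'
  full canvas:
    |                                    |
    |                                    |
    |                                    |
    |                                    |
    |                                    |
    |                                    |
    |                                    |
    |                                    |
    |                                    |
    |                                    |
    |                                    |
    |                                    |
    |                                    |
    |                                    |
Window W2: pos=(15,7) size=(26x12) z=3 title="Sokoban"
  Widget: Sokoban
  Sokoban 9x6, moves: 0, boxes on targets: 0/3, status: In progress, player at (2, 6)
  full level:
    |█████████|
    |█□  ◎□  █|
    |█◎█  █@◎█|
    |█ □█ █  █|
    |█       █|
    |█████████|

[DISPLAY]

━━━━━━━━━━━━━━━━━━━━━━━━━┓                 
 DrawingCanvas           ┃                 
─────────────────────────┨                 
+                        ┃                 
                         ┃                 
                         ┃                 
                         ┃                 
━━━━━━━━━━━━━━━━━━━━━━┓  ┃                 
okoban                ┃  ┃                 
──────────────────────┨  ┃                 
███████               ┃  ┃                 
  ◎□  █               ┃  ┃                 
█  █@◎█               ┃  ┃                 
□█ █  █               ┃  ┃                 
      █               ┃  ┃                 
███████               ┃  ┃                 


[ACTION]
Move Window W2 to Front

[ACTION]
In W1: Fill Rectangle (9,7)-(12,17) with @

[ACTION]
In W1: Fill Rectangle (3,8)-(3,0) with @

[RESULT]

━━━━━━━━━━━━━━━━━━━━━━━━━┓                 
 DrawingCanvas           ┃                 
─────────────────────────┨                 
+                        ┃                 
                         ┃                 
                         ┃                 
@@@@@@@@@                ┃                 
━━━━━━━━━━━━━━━━━━━━━━┓  ┃                 
okoban                ┃  ┃                 
──────────────────────┨  ┃                 
███████               ┃  ┃                 
  ◎□  █               ┃  ┃                 
█  █@◎█               ┃  ┃                 
□█ █  █               ┃  ┃                 
      █               ┃  ┃                 
███████               ┃  ┃                 


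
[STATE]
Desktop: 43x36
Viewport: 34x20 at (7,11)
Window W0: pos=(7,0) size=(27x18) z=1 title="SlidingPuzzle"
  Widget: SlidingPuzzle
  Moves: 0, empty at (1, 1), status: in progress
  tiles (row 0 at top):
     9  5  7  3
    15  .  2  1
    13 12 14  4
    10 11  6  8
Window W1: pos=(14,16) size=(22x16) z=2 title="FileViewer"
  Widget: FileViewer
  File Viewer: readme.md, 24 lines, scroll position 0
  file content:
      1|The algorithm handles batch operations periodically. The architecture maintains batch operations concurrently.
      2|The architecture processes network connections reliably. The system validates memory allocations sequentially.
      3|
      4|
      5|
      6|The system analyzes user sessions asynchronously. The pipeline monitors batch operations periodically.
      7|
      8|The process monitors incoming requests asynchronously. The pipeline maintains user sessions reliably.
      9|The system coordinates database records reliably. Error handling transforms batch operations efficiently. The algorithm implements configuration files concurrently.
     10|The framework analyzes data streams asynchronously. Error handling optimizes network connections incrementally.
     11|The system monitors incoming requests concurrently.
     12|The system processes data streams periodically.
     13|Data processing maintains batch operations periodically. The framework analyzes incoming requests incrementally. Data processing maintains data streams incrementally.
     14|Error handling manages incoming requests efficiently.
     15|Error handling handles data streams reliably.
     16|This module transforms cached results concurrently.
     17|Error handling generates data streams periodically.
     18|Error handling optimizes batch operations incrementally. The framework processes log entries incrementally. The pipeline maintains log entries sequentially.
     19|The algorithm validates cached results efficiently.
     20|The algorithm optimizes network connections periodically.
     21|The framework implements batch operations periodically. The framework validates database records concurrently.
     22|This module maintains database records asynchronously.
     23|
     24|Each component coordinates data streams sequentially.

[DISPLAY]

┃└────┴────┴────┴────┘    ┃       
┃Moves: 0                 ┃       
┃                         ┃       
┃                         ┃       
┃                         ┃       
┃      ┏━━━━━━━━━━━━━━━━━━━━┓     
┗━━━━━━┃ FileViewer         ┃     
       ┠────────────────────┨     
       ┃The algorithm handl▲┃     
       ┃The architecture pr█┃     
       ┃                   ░┃     
       ┃                   ░┃     
       ┃                   ░┃     
       ┃The system analyzes░┃     
       ┃                   ░┃     
       ┃The process monitor░┃     
       ┃The system coordina░┃     
       ┃The framework analy░┃     
       ┃The system monitors░┃     
       ┃The system processe▼┃     


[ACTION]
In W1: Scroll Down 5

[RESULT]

┃└────┴────┴────┴────┘    ┃       
┃Moves: 0                 ┃       
┃                         ┃       
┃                         ┃       
┃                         ┃       
┃      ┏━━━━━━━━━━━━━━━━━━━━┓     
┗━━━━━━┃ FileViewer         ┃     
       ┠────────────────────┨     
       ┃The system analyzes▲┃     
       ┃                   ░┃     
       ┃The process monitor░┃     
       ┃The system coordina░┃     
       ┃The framework analy░┃     
       ┃The system monitors█┃     
       ┃The system processe░┃     
       ┃Data processing mai░┃     
       ┃Error handling mana░┃     
       ┃Error handling hand░┃     
       ┃This module transfo░┃     
       ┃Error handling gene▼┃     


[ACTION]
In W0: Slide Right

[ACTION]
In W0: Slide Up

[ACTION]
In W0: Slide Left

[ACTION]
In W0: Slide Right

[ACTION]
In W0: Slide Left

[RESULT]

┃└────┴────┴────┴────┘    ┃       
┃Moves: 5                 ┃       
┃                         ┃       
┃                         ┃       
┃                         ┃       
┃      ┏━━━━━━━━━━━━━━━━━━━━┓     
┗━━━━━━┃ FileViewer         ┃     
       ┠────────────────────┨     
       ┃The system analyzes▲┃     
       ┃                   ░┃     
       ┃The process monitor░┃     
       ┃The system coordina░┃     
       ┃The framework analy░┃     
       ┃The system monitors█┃     
       ┃The system processe░┃     
       ┃Data processing mai░┃     
       ┃Error handling mana░┃     
       ┃Error handling hand░┃     
       ┃This module transfo░┃     
       ┃Error handling gene▼┃     


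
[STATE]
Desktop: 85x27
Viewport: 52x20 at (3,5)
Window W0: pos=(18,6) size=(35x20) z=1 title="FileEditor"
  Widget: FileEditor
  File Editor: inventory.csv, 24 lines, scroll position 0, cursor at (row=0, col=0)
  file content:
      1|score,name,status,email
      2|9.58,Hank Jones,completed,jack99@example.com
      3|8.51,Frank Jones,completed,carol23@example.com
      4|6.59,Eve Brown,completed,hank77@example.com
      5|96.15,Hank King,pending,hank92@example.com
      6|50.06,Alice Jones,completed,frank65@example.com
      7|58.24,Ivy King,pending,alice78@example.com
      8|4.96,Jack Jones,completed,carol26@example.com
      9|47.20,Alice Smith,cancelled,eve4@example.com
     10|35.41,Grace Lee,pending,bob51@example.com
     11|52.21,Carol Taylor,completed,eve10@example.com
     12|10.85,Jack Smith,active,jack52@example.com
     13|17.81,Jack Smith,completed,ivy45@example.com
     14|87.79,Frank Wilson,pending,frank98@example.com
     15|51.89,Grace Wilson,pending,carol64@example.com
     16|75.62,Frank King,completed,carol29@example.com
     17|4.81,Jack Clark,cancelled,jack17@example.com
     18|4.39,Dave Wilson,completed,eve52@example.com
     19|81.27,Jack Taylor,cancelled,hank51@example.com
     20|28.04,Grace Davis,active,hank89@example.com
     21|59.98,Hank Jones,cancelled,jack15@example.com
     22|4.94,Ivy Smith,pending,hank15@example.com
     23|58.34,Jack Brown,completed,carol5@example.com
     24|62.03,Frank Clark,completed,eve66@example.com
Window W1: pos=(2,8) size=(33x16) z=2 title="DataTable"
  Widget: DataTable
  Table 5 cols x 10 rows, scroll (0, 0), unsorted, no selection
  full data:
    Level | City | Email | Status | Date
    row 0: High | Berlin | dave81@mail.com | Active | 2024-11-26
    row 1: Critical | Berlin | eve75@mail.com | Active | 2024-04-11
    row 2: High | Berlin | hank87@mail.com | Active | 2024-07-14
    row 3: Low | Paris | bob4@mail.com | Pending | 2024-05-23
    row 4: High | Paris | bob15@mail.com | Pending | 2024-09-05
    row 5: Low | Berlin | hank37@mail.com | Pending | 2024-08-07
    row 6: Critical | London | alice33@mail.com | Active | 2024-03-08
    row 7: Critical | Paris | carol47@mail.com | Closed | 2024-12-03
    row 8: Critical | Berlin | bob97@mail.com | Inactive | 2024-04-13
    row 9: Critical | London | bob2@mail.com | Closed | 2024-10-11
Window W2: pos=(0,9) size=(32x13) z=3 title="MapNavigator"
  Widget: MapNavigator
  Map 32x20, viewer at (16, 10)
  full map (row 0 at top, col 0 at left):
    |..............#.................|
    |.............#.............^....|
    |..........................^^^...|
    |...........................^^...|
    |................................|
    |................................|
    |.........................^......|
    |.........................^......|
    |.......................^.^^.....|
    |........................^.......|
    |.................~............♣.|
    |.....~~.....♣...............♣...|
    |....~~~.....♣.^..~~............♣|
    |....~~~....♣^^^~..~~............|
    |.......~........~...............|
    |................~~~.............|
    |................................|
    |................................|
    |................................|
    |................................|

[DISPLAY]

                                                    
               ┏━━━━━━━━━━━━━━━━━━━━━━━━━━━━━━━━━┓  
               ┃ FileEditor                      ┃  
━━━━━━━━━━━━━━━━━━━━━━━━━━━━━━━┓─────────────────┨  
━━━━━━━━━━━━━━━━━━━━━━━━━━━━┓  ┃s,email         ▲┃  
apNavigator                 ┃──┨completed,jack99█┃  
────────────────────────────┨  ┃,completed,carol░┃  
......................^.....┃──┃ompleted,hank77@░┃  
......................^.....┃om┃pending,hank92@e░┃  
....................^.^^....┃m ┃s,completed,fran░┃  
.....................^......┃om┃ending,alice78@e░┃  
.............@~............♣┃  ┃completed,carol2░┃  
..~~.....♣...............♣..┃m ┃h,cancelled,eve4░┃  
.~~~.....♣.^..~~............┃om┃pending,bob51@ex░┃  
.~~~....♣^^^~..~~...........┃co┃or,completed,eve░┃  
....~........~..............┃co┃,active,jack52@e░┃  
━━━━━━━━━━━━━━━━━━━━━━━━━━━━┛m ┃,completed,ivy45░┃  
Critical│London│bob2@mail.com  ┃on,pending,frank░┃  
━━━━━━━━━━━━━━━━━━━━━━━━━━━━━━━┛on,pending,carol░┃  
               ┃75.62,Frank King,completed,carol▼┃  


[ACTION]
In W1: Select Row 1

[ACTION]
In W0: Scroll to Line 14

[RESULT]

                                                    
               ┏━━━━━━━━━━━━━━━━━━━━━━━━━━━━━━━━━┓  
               ┃ FileEditor                      ┃  
━━━━━━━━━━━━━━━━━━━━━━━━━━━━━━━┓─────────────────┨  
━━━━━━━━━━━━━━━━━━━━━━━━━━━━┓  ┃h,cancelled,eve4▲┃  
apNavigator                 ┃──┨pending,bob51@ex░┃  
────────────────────────────┨  ┃or,completed,eve░┃  
......................^.....┃──┃,active,jack52@e░┃  
......................^.....┃om┃,completed,ivy45░┃  
....................^.^^....┃m ┃on,pending,frank░┃  
.....................^......┃om┃on,pending,carol░┃  
.............@~............♣┃  ┃,completed,carol░┃  
..~~.....♣...............♣..┃m ┃cancelled,jack17░┃  
.~~~.....♣.^..~~............┃om┃,completed,eve52░┃  
.~~~....♣^^^~..~~...........┃co┃r,cancelled,hank░┃  
....~........~..............┃co┃s,active,hank89@░┃  
━━━━━━━━━━━━━━━━━━━━━━━━━━━━┛m ┃,cancelled,jack1░┃  
Critical│London│bob2@mail.com  ┃ending,hank15@ex░┃  
━━━━━━━━━━━━━━━━━━━━━━━━━━━━━━━┛,completed,carol█┃  
               ┃62.03,Frank Clark,completed,eve6▼┃  


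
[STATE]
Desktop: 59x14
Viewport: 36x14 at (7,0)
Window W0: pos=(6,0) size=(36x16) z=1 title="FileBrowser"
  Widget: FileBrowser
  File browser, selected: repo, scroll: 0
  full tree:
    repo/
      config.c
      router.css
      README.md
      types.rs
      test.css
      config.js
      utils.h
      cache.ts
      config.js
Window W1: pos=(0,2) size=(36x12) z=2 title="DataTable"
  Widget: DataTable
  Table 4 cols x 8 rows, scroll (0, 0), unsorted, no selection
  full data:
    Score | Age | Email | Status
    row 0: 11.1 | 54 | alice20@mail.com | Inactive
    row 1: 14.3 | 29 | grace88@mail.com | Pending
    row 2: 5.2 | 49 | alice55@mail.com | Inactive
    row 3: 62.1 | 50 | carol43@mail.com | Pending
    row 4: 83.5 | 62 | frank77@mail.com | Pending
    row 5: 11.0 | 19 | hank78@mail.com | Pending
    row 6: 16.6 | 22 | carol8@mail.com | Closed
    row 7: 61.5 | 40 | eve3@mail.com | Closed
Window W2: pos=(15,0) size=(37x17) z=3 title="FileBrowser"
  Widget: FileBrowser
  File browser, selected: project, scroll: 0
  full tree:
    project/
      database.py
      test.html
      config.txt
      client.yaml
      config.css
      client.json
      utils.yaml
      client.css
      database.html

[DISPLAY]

━━━━━━━━┏━━━━━━━━━━━━━━━━━━━━━━━━━━━
 FileBro┃ FileBrowser               
━━━━━━━━┠───────────────────────────
able    ┃> [-] project/             
────────┃    database.py            
Age│Emai┃    test.html              
───┼────┃    config.txt             
54 │alic┃    client.yaml            
29 │grac┃    config.css             
49 │alic┃    client.json            
50 │caro┃    utils.yaml             
62 │fran┃    client.css             
19 │hank┃    database.html          
━━━━━━━━┃                           


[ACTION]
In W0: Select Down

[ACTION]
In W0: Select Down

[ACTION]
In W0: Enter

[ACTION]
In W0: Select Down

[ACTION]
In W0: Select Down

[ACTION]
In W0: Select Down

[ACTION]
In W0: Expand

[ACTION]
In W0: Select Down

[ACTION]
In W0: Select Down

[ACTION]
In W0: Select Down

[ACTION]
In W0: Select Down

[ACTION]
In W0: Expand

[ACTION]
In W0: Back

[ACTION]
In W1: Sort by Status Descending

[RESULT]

━━━━━━━━┏━━━━━━━━━━━━━━━━━━━━━━━━━━━
 FileBro┃ FileBrowser               
━━━━━━━━┠───────────────────────────
able    ┃> [-] project/             
────────┃    database.py            
Age│Emai┃    test.html              
───┼────┃    config.txt             
29 │grac┃    client.yaml            
50 │caro┃    config.css             
62 │fran┃    client.json            
19 │hank┃    utils.yaml             
54 │alic┃    client.css             
49 │alic┃    database.html          
━━━━━━━━┃                           


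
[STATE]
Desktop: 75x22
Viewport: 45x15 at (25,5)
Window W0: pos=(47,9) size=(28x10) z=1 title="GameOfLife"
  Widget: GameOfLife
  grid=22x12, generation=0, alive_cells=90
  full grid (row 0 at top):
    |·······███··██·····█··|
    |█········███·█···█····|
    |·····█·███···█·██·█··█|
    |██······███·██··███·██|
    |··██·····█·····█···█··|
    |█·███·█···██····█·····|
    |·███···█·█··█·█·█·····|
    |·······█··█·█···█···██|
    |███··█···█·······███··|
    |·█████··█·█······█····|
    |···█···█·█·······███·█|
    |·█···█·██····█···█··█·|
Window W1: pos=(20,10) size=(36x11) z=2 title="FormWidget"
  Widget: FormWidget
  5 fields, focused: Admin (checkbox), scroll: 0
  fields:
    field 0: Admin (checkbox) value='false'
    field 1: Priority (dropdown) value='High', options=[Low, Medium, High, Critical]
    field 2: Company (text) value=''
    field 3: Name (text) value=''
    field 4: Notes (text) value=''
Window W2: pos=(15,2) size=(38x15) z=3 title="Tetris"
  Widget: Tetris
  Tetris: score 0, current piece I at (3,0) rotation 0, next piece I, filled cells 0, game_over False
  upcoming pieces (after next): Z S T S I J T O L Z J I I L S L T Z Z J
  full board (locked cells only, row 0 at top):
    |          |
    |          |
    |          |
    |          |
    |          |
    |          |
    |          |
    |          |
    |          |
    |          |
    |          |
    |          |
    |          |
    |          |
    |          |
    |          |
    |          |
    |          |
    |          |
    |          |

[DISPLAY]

 │Next:                    ┃                 
 │████                     ┃                 
 │                         ┃                 
 │                         ┃                 
 │                         ┃━━━━━━━━━━━━━━━━━
 │                         ┃━━┓ife           
 │Score:                   ┃  ┃──────────────
 │0                        ┃──┨              
 │                         ┃  ┃███·██··███·██
 │                         ┃▼]┃·█·····█···█··
 │                         ┃ ]┃··██····█·····
━━━━━━━━━━━━━━━━━━━━━━━━━━━┛ ]┃·█··█·█·█·····
tes:      [                  ]┃··█·█···█···██
                              ┃━━━━━━━━━━━━━━
                              ┃              


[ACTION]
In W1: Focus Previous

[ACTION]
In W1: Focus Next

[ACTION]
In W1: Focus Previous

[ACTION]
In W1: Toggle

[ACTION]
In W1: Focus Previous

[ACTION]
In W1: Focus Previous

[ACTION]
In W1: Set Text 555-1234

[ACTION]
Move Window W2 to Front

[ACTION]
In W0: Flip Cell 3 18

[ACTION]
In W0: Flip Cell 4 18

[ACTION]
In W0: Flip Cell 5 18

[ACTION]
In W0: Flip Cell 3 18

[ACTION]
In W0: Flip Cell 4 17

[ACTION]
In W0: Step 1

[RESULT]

 │Next:                    ┃                 
 │████                     ┃                 
 │                         ┃                 
 │                         ┃                 
 │                         ┃━━━━━━━━━━━━━━━━━
 │                         ┃━━┓ife           
 │Score:                   ┃  ┃──────────────
 │0                        ┃──┨              
 │                         ┃  ┃··█·██······██
 │                         ┃▼]┃█···█··█····█·
 │                         ┃ ]┃████····█·██··
━━━━━━━━━━━━━━━━━━━━━━━━━━━┛ ]┃██··██··█·····
tes:      [                  ]┃·███·█·██·███·
                              ┃━━━━━━━━━━━━━━
                              ┃              


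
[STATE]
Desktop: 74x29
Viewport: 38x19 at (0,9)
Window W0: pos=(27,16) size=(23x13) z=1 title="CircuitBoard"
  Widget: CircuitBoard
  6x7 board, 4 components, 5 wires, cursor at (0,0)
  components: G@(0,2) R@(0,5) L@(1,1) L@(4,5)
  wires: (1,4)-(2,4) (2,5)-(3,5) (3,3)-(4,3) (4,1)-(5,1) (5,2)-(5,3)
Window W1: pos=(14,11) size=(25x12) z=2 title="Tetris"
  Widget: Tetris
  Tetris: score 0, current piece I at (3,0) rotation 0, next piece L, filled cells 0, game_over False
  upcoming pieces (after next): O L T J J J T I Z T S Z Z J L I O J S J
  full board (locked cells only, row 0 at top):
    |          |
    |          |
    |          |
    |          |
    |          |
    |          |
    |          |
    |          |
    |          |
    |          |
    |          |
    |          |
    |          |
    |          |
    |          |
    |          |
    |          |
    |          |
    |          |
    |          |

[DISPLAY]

                                      
                                      
              ┏━━━━━━━━━━━━━━━━━━━━━━━
              ┃ Tetris                
              ┠───────────────────────
              ┃          │Next:       
              ┃          │  ▒         
              ┃          │▒▒▒         
              ┃          │            
              ┃          │            
              ┃          │            
              ┃          │Score:      
              ┃          │0           
              ┗━━━━━━━━━━━━━━━━━━━━━━━
                           ┃          
                           ┃2         
                           ┃          
                           ┃3         
                           ┃          


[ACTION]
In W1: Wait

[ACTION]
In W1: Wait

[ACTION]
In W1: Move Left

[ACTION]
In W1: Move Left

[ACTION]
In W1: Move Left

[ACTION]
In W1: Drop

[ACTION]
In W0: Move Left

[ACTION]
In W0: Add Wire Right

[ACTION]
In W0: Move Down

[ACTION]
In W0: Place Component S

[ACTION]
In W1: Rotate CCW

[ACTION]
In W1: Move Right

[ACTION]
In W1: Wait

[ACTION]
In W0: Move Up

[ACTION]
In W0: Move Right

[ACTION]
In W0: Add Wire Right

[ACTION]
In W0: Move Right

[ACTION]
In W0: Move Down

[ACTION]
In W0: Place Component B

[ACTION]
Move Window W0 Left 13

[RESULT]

                                      
                                      
              ┏━━━━━━━━━━━━━━━━━━━━━━━
              ┃ Tetris                
              ┠───────────────────────
              ┃          │Next:       
              ┃          │  ▒         
              ┃          │▒▒▒         
              ┃          │            
              ┃          │            
              ┃          │            
              ┃          │Score:      
              ┃          │0           
              ┗━━━━━━━━━━━━━━━━━━━━━━━
              ┃                    │┃ 
              ┃2                   ·┃ 
              ┃                     ┃ 
              ┃3               ·    ┃ 
              ┃                │    ┃ 


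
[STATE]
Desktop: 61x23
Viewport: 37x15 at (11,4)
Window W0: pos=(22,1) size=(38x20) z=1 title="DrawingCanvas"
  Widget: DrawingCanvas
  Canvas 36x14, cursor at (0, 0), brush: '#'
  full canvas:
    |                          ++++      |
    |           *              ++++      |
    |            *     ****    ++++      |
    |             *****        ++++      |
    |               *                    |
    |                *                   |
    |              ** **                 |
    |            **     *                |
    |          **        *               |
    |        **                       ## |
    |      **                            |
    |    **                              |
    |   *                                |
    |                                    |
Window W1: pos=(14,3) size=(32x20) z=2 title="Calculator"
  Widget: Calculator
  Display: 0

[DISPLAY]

   ┃ Calculator                   ┃  
   ┠──────────────────────────────┨  
   ┃                             0┃  
   ┃┌───┬───┬───┬───┐             ┃  
   ┃│ 7 │ 8 │ 9 │ ÷ │             ┃  
   ┃├───┼───┼───┼───┤             ┃  
   ┃│ 4 │ 5 │ 6 │ × │             ┃  
   ┃├───┼───┼───┼───┤             ┃  
   ┃│ 1 │ 2 │ 3 │ - │             ┃  
   ┃├───┼───┼───┼───┤             ┃  
   ┃│ 0 │ . │ = │ + │             ┃  
   ┃├───┼───┼───┼───┤             ┃  
   ┃│ C │ MC│ MR│ M+│             ┃  
   ┃└───┴───┴───┴───┘             ┃  
   ┃                              ┃  


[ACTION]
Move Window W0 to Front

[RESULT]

   ┃ Calcul┃+                        
   ┠───────┃           *             
   ┃       ┃            *     ****   
   ┃┌───┬──┃             *****       
   ┃│ 7 │ 8┃               *         
   ┃├───┼──┃                *        
   ┃│ 4 │ 5┃              ** **      
   ┃├───┼──┃            **     *     
   ┃│ 1 │ 2┃          **        *    
   ┃├───┼──┃        **               
   ┃│ 0 │ .┃      **                 
   ┃├───┼──┃    **                   
   ┃│ C │ M┃   *                     
   ┃└───┴──┃                         
   ┃       ┃                         


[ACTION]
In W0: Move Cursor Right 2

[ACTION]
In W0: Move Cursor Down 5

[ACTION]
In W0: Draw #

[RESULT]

   ┃ Calcul┃                         
   ┠───────┃           *             
   ┃       ┃            *     ****   
   ┃┌───┬──┃             *****       
   ┃│ 7 │ 8┃               *         
   ┃├───┼──┃  #             *        
   ┃│ 4 │ 5┃              ** **      
   ┃├───┼──┃            **     *     
   ┃│ 1 │ 2┃          **        *    
   ┃├───┼──┃        **               
   ┃│ 0 │ .┃      **                 
   ┃├───┼──┃    **                   
   ┃│ C │ M┃   *                     
   ┃└───┴──┃                         
   ┃       ┃                         


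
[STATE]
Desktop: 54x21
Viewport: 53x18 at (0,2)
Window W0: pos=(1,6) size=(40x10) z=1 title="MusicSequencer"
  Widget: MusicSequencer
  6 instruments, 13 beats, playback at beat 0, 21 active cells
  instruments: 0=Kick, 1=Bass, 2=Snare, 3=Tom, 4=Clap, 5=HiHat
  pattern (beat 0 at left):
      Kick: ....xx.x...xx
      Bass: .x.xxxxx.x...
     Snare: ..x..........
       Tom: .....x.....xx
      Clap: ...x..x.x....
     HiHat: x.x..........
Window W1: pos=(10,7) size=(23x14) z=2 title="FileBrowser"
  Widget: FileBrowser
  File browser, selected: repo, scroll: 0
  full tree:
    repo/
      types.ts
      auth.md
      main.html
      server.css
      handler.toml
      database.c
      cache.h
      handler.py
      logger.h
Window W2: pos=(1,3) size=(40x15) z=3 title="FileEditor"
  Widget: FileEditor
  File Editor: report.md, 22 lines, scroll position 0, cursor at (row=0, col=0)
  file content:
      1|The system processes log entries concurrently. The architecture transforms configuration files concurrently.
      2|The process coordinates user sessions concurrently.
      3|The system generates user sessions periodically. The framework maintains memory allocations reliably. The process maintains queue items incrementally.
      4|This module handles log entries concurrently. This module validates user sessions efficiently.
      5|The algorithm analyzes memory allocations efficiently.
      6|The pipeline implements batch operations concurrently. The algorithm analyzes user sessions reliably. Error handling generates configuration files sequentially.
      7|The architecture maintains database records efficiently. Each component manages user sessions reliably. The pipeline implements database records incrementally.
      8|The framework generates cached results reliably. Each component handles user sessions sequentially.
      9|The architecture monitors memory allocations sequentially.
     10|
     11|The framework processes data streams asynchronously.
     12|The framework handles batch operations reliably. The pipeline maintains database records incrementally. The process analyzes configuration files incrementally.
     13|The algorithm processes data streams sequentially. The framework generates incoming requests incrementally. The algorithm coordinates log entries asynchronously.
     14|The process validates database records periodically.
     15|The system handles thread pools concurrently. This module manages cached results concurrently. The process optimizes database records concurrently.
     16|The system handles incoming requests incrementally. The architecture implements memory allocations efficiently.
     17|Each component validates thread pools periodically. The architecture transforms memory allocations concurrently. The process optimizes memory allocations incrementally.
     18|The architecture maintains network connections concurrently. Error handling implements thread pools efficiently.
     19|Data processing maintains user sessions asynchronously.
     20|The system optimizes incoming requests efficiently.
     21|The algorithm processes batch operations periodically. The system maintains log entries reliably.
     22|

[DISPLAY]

                                                     
 ┏━━━━━━━━━━━━━━━━━━━━━━━━━━━━━━━━━━━━━━┓            
 ┃ FileEditor                           ┃            
 ┠──────────────────────────────────────┨            
 ┃█he system processes log entries conc▲┃            
 ┃The process coordinates user sessions█┃            
 ┃The system generates user sessions pe░┃            
 ┃This module handles log entries concu░┃            
 ┃The algorithm analyzes memory allocat░┃            
 ┃The pipeline implements batch operati░┃            
 ┃The architecture maintains database r░┃            
 ┃The framework generates cached result░┃            
 ┃The architecture monitors memory allo░┃            
 ┃                                     ░┃            
 ┃The framework processes data streams ▼┃            
 ┗━━━━━━━━━━━━━━━━━━━━━━━━━━━━━━━━━━━━━━┛            
          ┃    handler.py       ┃                    
          ┃    logger.h         ┃                    


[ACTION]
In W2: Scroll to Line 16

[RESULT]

                                                     
 ┏━━━━━━━━━━━━━━━━━━━━━━━━━━━━━━━━━━━━━━┓            
 ┃ FileEditor                           ┃            
 ┠──────────────────────────────────────┨            
 ┃The framework handles batch operation▲┃            
 ┃The algorithm processes data streams ░┃            
 ┃The process validates database record░┃            
 ┃The system handles thread pools concu░┃            
 ┃The system handles incoming requests ░┃            
 ┃Each component validates thread pools░┃            
 ┃The architecture maintains network co░┃            
 ┃Data processing maintains user sessio░┃            
 ┃The system optimizes incoming request░┃            
 ┃The algorithm processes batch operati█┃            
 ┃                                     ▼┃            
 ┗━━━━━━━━━━━━━━━━━━━━━━━━━━━━━━━━━━━━━━┛            
          ┃    handler.py       ┃                    
          ┃    logger.h         ┃                    


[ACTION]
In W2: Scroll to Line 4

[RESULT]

                                                     
 ┏━━━━━━━━━━━━━━━━━━━━━━━━━━━━━━━━━━━━━━┓            
 ┃ FileEditor                           ┃            
 ┠──────────────────────────────────────┨            
 ┃This module handles log entries concu▲┃            
 ┃The algorithm analyzes memory allocat░┃            
 ┃The pipeline implements batch operati░┃            
 ┃The architecture maintains database r█┃            
 ┃The framework generates cached result░┃            
 ┃The architecture monitors memory allo░┃            
 ┃                                     ░┃            
 ┃The framework processes data streams ░┃            
 ┃The framework handles batch operation░┃            
 ┃The algorithm processes data streams ░┃            
 ┃The process validates database record▼┃            
 ┗━━━━━━━━━━━━━━━━━━━━━━━━━━━━━━━━━━━━━━┛            
          ┃    handler.py       ┃                    
          ┃    logger.h         ┃                    


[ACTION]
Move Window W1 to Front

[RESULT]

                                                     
 ┏━━━━━━━━━━━━━━━━━━━━━━━━━━━━━━━━━━━━━━┓            
 ┃ FileEditor                           ┃            
 ┠──────────────────────────────────────┨            
 ┃This module handles log entries concu▲┃            
 ┃The algo┏━━━━━━━━━━━━━━━━━━━━━┓llocat░┃            
 ┃The pipe┃ FileBrowser         ┃perati░┃            
 ┃The arch┠─────────────────────┨base r█┃            
 ┃The fram┃> [-] repo/          ┃result░┃            
 ┃The arch┃    types.ts         ┃y allo░┃            
 ┃        ┃    auth.md          ┃      ░┃            
 ┃The fram┃    main.html        ┃reams ░┃            
 ┃The fram┃    server.css       ┃ration░┃            
 ┃The algo┃    handler.toml     ┃reams ░┃            
 ┃The proc┃    database.c       ┃record▼┃            
 ┗━━━━━━━━┃    cache.h          ┃━━━━━━━┛            
          ┃    handler.py       ┃                    
          ┃    logger.h         ┃                    


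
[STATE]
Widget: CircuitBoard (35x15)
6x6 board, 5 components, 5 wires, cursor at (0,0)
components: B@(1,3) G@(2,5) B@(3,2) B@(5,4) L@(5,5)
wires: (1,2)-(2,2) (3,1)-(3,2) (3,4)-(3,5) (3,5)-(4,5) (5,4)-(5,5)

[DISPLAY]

   0 1 2 3 4 5                     
0  [.]                             
                                   
1           ·   B                  
            │                      
2           ·           G          
                                   
3       · ─ B       · ─ ·          
                        │          
4                       ·          
                                   
5                   B ─ L          
Cursor: (0,0)                      
                                   
                                   


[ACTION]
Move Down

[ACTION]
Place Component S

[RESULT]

   0 1 2 3 4 5                     
0                                  
                                   
1  [S]      ·   B                  
            │                      
2           ·           G          
                                   
3       · ─ B       · ─ ·          
                        │          
4                       ·          
                                   
5                   B ─ L          
Cursor: (1,0)                      
                                   
                                   


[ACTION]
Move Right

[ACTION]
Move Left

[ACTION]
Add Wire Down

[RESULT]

   0 1 2 3 4 5                     
0                                  
                                   
1  [S]      ·   B                  
    │       │                      
2   ·       ·           G          
                                   
3       · ─ B       · ─ ·          
                        │          
4                       ·          
                                   
5                   B ─ L          
Cursor: (1,0)                      
                                   
                                   


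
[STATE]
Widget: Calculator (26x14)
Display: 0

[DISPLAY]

                         0
┌───┬───┬───┬───┐         
│ 7 │ 8 │ 9 │ ÷ │         
├───┼───┼───┼───┤         
│ 4 │ 5 │ 6 │ × │         
├───┼───┼───┼───┤         
│ 1 │ 2 │ 3 │ - │         
├───┼───┼───┼───┤         
│ 0 │ . │ = │ + │         
├───┼───┼───┼───┤         
│ C │ MC│ MR│ M+│         
└───┴───┴───┴───┘         
                          
                          


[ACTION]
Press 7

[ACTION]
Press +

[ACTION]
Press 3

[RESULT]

                         3
┌───┬───┬───┬───┐         
│ 7 │ 8 │ 9 │ ÷ │         
├───┼───┼───┼───┤         
│ 4 │ 5 │ 6 │ × │         
├───┼───┼───┼───┤         
│ 1 │ 2 │ 3 │ - │         
├───┼───┼───┼───┤         
│ 0 │ . │ = │ + │         
├───┼───┼───┼───┤         
│ C │ MC│ MR│ M+│         
└───┴───┴───┴───┘         
                          
                          


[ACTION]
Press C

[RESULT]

                         0
┌───┬───┬───┬───┐         
│ 7 │ 8 │ 9 │ ÷ │         
├───┼───┼───┼───┤         
│ 4 │ 5 │ 6 │ × │         
├───┼───┼───┼───┤         
│ 1 │ 2 │ 3 │ - │         
├───┼───┼───┼───┤         
│ 0 │ . │ = │ + │         
├───┼───┼───┼───┤         
│ C │ MC│ MR│ M+│         
└───┴───┴───┴───┘         
                          
                          


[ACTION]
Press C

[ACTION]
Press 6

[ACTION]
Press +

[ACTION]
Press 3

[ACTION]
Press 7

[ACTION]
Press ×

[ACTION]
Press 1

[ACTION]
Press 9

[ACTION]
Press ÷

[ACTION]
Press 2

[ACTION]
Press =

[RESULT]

                     408.5
┌───┬───┬───┬───┐         
│ 7 │ 8 │ 9 │ ÷ │         
├───┼───┼───┼───┤         
│ 4 │ 5 │ 6 │ × │         
├───┼───┼───┼───┤         
│ 1 │ 2 │ 3 │ - │         
├───┼───┼───┼───┤         
│ 0 │ . │ = │ + │         
├───┼───┼───┼───┤         
│ C │ MC│ MR│ M+│         
└───┴───┴───┴───┘         
                          
                          
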